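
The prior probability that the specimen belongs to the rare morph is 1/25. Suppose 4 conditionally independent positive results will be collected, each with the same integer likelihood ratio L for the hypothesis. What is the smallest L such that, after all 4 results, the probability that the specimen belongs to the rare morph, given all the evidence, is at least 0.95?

5

Prior odds = 0.04/0.96 = 1/24.
Target odds = 0.95/0.05 = 19.
Need L⁴ ≥ 19 ÷ (1/24) = 456.
4⁴ = 256 < 456 ≤ 625 = 5⁴, so L = 5.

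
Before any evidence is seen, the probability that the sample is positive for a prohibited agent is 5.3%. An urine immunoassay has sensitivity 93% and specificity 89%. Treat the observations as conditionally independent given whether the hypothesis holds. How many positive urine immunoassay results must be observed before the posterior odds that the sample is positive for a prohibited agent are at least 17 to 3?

3

Prior odds: 0.053 ÷ 0.947 = 53/947.
False-positive rate = 1 − 0.89 = 0.11; likelihood ratio of a positive = 0.93/0.11 = 93/11.
Target odds = 17/3.
Require (93/11)ⁿ ≥ 17/3 ÷ (53/947) = 16099/159.
(93/11)² = 8649/121 falls short of 16099/159 but (93/11)³ = 804357/1331 reaches it, so n = 3.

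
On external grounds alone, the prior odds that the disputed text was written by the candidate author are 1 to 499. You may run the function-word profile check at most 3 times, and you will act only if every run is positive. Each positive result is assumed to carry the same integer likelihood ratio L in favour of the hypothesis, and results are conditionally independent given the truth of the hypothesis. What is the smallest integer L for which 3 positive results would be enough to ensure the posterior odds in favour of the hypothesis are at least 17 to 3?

Prior odds = 1/499.
Target odds = 17/3.
Need L³ ≥ 17/3 ÷ (1/499) = 8483/3.
14³ = 2744 < 8483/3 ≤ 3375 = 15³, so L = 15.

15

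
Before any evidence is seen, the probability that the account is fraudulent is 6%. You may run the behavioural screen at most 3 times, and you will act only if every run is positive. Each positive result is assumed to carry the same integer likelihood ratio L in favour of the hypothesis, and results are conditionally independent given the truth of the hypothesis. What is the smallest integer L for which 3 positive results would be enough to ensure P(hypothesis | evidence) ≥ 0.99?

Prior odds = 0.06/0.94 = 3/47.
Target odds = 0.99/0.01 = 99.
Need L³ ≥ 99 ÷ (3/47) = 1551.
11³ = 1331 < 1551 ≤ 1728 = 12³, so L = 12.

12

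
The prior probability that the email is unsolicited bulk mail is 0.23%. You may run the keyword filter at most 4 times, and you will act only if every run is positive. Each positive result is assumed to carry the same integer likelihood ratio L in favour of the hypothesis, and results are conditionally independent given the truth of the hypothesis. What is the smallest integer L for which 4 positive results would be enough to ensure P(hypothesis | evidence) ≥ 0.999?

Prior odds = 0.0023/0.9977 = 23/9977.
Target odds = 0.999/0.001 = 999.
Need L⁴ ≥ 999 ÷ (23/9977) = 9967023/23.
25⁴ = 390625 < 9967023/23 ≤ 456976 = 26⁴, so L = 26.

26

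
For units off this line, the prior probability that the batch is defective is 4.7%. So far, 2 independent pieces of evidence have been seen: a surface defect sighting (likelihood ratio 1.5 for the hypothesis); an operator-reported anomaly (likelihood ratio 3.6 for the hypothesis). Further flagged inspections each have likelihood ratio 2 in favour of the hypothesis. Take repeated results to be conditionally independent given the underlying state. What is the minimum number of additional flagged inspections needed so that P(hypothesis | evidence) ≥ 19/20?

Prior odds = 0.047/0.953 = 47/953.
Combined Bayes factor of the evidence already in hand = 1.5 × 3.6 = 5.4.
Odds after that evidence = (47/953) × 5.4 = 1269/4765.
Target odds = 0.95/0.05 = 19.
Need 2ⁿ ≥ 19 ÷ (1269/4765) = 90535/1269.
2⁶ = 64 falls short of 90535/1269 but 2⁷ = 128 reaches it, so n = 7.

7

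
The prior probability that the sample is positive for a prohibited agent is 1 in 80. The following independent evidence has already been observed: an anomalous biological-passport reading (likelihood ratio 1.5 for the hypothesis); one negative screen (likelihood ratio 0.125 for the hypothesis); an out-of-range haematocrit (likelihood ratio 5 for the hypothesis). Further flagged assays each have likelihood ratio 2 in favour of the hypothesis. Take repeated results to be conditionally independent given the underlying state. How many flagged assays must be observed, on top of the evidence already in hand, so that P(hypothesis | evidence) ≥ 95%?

11

Prior odds = 0.0125/0.9875 = 1/79.
Combined Bayes factor of the evidence already in hand = 1.5 × 0.125 × 5 = 0.9375.
Odds after that evidence = (1/79) × 0.9375 = 15/1264.
Target odds = 0.95/0.05 = 19.
Need 2ⁿ ≥ 19 ÷ (15/1264) = 24016/15.
2¹⁰ = 1024 falls short of 24016/15 but 2¹¹ = 2048 reaches it, so n = 11.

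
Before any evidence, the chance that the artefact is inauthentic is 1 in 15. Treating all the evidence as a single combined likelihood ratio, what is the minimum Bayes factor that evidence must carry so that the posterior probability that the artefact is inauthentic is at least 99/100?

Prior odds = (1/15)/(14/15) = 1/14.
Target odds = 0.99/0.01 = 99.
Required Bayes factor = 99 ÷ (1/14) = 1386.

1386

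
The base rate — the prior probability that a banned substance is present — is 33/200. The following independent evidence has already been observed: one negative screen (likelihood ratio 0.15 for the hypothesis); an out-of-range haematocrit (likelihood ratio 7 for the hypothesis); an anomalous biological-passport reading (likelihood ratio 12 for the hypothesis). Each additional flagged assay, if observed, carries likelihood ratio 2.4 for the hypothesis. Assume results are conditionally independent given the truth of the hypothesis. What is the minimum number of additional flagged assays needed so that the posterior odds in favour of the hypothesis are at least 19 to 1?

3

Prior odds = 0.165/0.835 = 33/167.
Combined Bayes factor of the evidence already in hand = 0.15 × 7 × 12 = 12.6.
Odds after that evidence = (33/167) × 12.6 = 2079/835.
Target odds = 19.
Need 2.4ⁿ ≥ 19 ÷ (2079/835) = 15865/2079.
2.4² = 5.76 falls short of 15865/2079 but 2.4³ = 13.824 reaches it, so n = 3.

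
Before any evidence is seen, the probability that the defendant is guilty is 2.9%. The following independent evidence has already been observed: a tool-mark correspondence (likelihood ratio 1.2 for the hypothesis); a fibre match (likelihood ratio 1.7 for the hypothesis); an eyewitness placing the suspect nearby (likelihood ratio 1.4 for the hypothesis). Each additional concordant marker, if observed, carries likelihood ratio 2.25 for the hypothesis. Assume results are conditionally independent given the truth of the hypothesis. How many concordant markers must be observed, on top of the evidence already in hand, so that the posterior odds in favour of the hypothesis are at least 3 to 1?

5

Prior odds = 0.029/0.971 = 29/971.
Combined Bayes factor of the evidence already in hand = 1.2 × 1.7 × 1.4 = 2.856.
Odds after that evidence = (29/971) × 2.856 = 10353/121375.
Target odds = 3.
Need 2.25ⁿ ≥ 3 ÷ (10353/121375) = 121375/3451.
2.25⁴ = 25.62890625 falls short of 121375/3451 but 2.25⁵ = 59049/1024 reaches it, so n = 5.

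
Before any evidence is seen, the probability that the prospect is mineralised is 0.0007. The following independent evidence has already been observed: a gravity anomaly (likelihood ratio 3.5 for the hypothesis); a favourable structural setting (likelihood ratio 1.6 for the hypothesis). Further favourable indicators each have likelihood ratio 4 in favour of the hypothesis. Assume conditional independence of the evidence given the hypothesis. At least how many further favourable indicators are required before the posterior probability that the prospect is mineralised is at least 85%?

Prior odds = 0.0007/0.9993 = 7/9993.
Combined Bayes factor of the evidence already in hand = 3.5 × 1.6 = 5.6.
Odds after that evidence = (7/9993) × 5.6 = 196/49965.
Target odds = 0.85/0.15 = 17/3.
Need 4ⁿ ≥ 17/3 ÷ (196/49965) = 283135/196.
4⁵ = 1024 falls short of 283135/196 but 4⁶ = 4096 reaches it, so n = 6.

6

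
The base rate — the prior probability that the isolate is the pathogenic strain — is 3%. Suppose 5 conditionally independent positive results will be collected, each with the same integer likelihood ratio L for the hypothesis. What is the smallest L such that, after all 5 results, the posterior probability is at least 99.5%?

6

Prior odds = 0.03/0.97 = 3/97.
Target odds = 0.995/0.005 = 199.
Need L⁵ ≥ 199 ÷ (3/97) = 19303/3.
5⁵ = 3125 < 19303/3 ≤ 7776 = 6⁵, so L = 6.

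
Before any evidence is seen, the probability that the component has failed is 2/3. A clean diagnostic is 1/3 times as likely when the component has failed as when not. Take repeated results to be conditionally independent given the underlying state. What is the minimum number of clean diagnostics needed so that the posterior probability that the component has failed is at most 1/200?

Prior odds = (2/3)/(1/3) = 2.
Likelihood ratio per clean diagnostic = 1/3.
Target posterior odds = 0.005/0.995 = 1/199.
Require (1/3)ⁿ ≤ 1/199 ÷ 2 = 1/398.
(1/3)⁵ = 1/243 is still above 1/398 but (1/3)⁶ = 1/729 is at or below it, so n = 6.

6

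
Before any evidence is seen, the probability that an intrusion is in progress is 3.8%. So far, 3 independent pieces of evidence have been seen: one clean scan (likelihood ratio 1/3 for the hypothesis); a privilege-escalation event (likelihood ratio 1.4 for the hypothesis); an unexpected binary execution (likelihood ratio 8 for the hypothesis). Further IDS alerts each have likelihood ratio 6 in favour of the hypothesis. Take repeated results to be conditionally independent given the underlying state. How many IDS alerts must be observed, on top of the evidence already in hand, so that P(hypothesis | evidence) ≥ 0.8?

Prior odds = 0.038/0.962 = 19/481.
Combined Bayes factor of the evidence already in hand = (1/3) × 1.4 × 8 = 56/15.
Odds after that evidence = (19/481) × 56/15 = 1064/7215.
Target odds = 0.8/0.2 = 4.
Need 6ⁿ ≥ 4 ÷ (1064/7215) = 7215/266.
6¹ = 6 falls short of 7215/266 but 6² = 36 reaches it, so n = 2.

2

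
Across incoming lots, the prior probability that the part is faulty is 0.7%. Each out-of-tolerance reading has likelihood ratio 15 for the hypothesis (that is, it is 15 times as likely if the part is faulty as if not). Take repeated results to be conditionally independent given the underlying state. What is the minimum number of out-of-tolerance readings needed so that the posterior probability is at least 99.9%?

Prior odds: 0.007 ÷ 0.993 = 7/993.
Likelihood ratio per out-of-tolerance reading = 15.
Target odds: 0.999 ÷ 0.001 = 999.
Require 15ⁿ ≥ 999 ÷ (7/993) = 992007/7.
15⁴ = 50625 falls short of 992007/7 but 15⁵ = 759375 reaches it, so n = 5.

5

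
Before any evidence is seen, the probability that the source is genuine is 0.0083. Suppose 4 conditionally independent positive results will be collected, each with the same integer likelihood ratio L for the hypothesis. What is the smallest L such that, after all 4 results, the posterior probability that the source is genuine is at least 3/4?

5

Prior odds = 0.0083/0.9917 = 83/9917.
Target odds = 0.75/0.25 = 3.
Need L⁴ ≥ 3 ÷ (83/9917) = 29751/83.
4⁴ = 256 < 29751/83 ≤ 625 = 5⁴, so L = 5.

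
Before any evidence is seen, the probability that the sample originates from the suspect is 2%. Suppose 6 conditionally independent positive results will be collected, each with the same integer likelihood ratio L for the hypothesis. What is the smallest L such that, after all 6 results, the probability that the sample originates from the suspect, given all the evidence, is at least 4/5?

3

Prior odds = 0.02/0.98 = 1/49.
Target odds = 0.8/0.2 = 4.
Need L⁶ ≥ 4 ÷ (1/49) = 196.
2⁶ = 64 < 196 ≤ 729 = 3⁶, so L = 3.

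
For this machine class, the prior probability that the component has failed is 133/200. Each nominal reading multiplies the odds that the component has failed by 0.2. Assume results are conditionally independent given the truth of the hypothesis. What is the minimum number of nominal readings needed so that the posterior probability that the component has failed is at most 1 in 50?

Prior odds: 0.665 ÷ 0.335 = 133/67.
Likelihood ratio per nominal reading = 0.2.
Target posterior odds = 0.02/0.98 = 1/49.
Need (133/67) × 0.2ⁿ ≤ 1/49, i.e. 0.2ⁿ ≤ 67/6517.
0.2² = 0.04 is still above 67/6517 but 0.2³ = 0.008 is at or below it, so n = 3.

3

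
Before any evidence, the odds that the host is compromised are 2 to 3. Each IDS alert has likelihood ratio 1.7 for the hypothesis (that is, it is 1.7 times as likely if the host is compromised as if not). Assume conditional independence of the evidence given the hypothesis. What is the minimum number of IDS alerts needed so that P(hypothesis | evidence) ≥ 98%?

Prior odds = 2/3.
Likelihood ratio per IDS alert = 1.7.
Target odds: 0.98 ÷ 0.02 = 49.
Require 1.7ⁿ ≥ 49 ÷ (2/3) = 73.5.
1.7⁸ ≈69.7576 falls short of 73.5 but 1.7⁹ ≈118.588 reaches it, so n = 9.

9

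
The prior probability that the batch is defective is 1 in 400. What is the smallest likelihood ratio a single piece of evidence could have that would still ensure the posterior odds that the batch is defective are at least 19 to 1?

Prior odds = 0.0025/0.9975 = 1/399.
Target odds = 19.
Required Bayes factor = 19 ÷ (1/399) = 7581.

7581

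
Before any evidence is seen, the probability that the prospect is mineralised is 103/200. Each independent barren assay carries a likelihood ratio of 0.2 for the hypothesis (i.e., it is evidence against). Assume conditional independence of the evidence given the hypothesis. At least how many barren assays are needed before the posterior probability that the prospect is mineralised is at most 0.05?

Prior odds = 0.515/0.485 = 103/97.
Likelihood ratio per barren assay = 0.2.
Target odds: 0.05 ÷ 0.95 = 1/19.
Need (103/97) × 0.2ⁿ ≤ 1/19, i.e. 0.2ⁿ ≤ 97/1957.
0.2¹ = 0.2 is still above 97/1957 but 0.2² = 0.04 is at or below it, so n = 2.

2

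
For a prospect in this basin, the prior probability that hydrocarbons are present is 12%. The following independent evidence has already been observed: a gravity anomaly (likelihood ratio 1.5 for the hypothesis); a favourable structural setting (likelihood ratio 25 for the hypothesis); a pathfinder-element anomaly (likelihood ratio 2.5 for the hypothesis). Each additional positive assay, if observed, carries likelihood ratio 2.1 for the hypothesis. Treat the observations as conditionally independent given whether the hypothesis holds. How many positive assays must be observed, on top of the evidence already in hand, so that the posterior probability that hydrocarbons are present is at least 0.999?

6

Prior odds = 0.12/0.88 = 3/22.
Combined Bayes factor of the evidence already in hand = 1.5 × 25 × 2.5 = 93.75.
Odds after that evidence = (3/22) × 93.75 = 1125/88.
Target odds = 0.999/0.001 = 999.
Need 2.1ⁿ ≥ 999 ÷ (1125/88) = 78.144.
2.1⁵ = 4084101/100000 falls short of 78.144 but 2.1⁶ = 85766121/1000000 reaches it, so n = 6.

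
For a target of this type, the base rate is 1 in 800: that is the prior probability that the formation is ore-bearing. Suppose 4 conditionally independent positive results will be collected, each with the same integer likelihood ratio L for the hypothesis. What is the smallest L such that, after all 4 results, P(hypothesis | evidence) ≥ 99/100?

Prior odds = 0.00125/0.99875 = 1/799.
Target odds = 0.99/0.01 = 99.
Need L⁴ ≥ 99 ÷ (1/799) = 79101.
16⁴ = 65536 < 79101 ≤ 83521 = 17⁴, so L = 17.

17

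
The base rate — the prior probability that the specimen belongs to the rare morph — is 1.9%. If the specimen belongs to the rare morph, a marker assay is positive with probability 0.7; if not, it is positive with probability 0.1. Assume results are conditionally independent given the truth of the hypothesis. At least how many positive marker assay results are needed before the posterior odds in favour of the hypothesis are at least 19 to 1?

Prior odds = 0.019/0.981 = 19/981.
Likelihood ratio of a positive = 0.7/0.1 = 7.
Target odds = 19.
Require 7ⁿ ≥ 19 ÷ (19/981) = 981.
7³ = 343 falls short of 981 but 7⁴ = 2401 reaches it, so n = 4.

4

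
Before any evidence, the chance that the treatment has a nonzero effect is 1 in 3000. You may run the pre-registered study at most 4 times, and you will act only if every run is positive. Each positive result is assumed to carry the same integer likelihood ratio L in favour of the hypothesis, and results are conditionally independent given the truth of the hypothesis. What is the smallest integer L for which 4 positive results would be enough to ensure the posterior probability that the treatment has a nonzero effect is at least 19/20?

16

Prior odds = (1/3000)/(2999/3000) = 1/2999.
Target odds = 0.95/0.05 = 19.
Need L⁴ ≥ 19 ÷ (1/2999) = 56981.
15⁴ = 50625 < 56981 ≤ 65536 = 16⁴, so L = 16.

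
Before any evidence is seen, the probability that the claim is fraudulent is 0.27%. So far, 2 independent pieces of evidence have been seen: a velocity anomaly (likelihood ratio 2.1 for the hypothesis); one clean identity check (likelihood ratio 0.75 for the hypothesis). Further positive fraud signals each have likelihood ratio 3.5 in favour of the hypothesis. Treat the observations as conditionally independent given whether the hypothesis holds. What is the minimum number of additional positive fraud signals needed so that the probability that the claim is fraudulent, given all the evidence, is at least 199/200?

Prior odds = 0.0027/0.9973 = 27/9973.
Combined Bayes factor of the evidence already in hand = 2.1 × 0.75 = 1.575.
Odds after that evidence = (27/9973) × 1.575 = 1701/398920.
Target odds = 0.995/0.005 = 199.
Need 3.5ⁿ ≥ 199 ÷ (1701/398920) = 79385080/1701.
3.5⁸ = 5764801/256 falls short of 79385080/1701 but 3.5⁹ = 40353607/512 reaches it, so n = 9.

9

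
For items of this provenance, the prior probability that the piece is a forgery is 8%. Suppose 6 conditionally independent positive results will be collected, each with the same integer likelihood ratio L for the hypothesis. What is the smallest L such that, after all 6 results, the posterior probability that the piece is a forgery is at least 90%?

3

Prior odds = 0.08/0.92 = 2/23.
Target odds = 0.9/0.1 = 9.
Need L⁶ ≥ 9 ÷ (2/23) = 103.5.
2⁶ = 64 < 103.5 ≤ 729 = 3⁶, so L = 3.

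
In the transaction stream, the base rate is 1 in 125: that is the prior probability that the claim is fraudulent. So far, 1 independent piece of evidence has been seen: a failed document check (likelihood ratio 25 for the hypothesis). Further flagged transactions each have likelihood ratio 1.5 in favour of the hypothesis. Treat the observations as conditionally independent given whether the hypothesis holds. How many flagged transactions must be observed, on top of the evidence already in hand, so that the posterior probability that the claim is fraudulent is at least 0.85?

Prior odds = 0.008/0.992 = 1/124.
Bayes factor of the evidence already in hand = 25.
Odds after that evidence = (1/124) × 25 = 25/124.
Target odds = 0.85/0.15 = 17/3.
Need 1.5ⁿ ≥ 17/3 ÷ (25/124) = 2108/75.
1.5⁸ = 25.62890625 falls short of 2108/75 but 1.5⁹ = 19683/512 reaches it, so n = 9.

9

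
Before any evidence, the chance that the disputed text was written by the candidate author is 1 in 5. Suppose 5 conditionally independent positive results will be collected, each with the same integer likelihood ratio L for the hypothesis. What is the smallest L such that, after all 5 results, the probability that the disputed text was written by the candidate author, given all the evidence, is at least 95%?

3

Prior odds = 0.2/0.8 = 0.25.
Target odds = 0.95/0.05 = 19.
Need L⁵ ≥ 19 ÷ 0.25 = 76.
2⁵ = 32 < 76 ≤ 243 = 3⁵, so L = 3.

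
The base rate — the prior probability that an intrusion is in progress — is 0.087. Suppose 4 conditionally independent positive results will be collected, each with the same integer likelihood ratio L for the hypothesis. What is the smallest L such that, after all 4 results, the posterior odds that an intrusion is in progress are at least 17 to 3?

Prior odds = 0.087/0.913 = 87/913.
Target odds = 17/3.
Need L⁴ ≥ 17/3 ÷ (87/913) = 15521/261.
2⁴ = 16 < 15521/261 ≤ 81 = 3⁴, so L = 3.

3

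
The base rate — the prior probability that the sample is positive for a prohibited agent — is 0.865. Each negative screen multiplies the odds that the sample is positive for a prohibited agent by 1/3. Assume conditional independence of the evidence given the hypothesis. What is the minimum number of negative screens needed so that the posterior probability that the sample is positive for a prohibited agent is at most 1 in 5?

Prior odds: 0.865 ÷ 0.135 = 173/27.
Likelihood ratio per negative screen = 1/3.
Target posterior odds = 0.2/0.8 = 0.25.
Require (1/3)ⁿ ≤ 0.25 ÷ (173/27) = 27/692.
(1/3)² = 1/9 is still above 27/692 but (1/3)³ = 1/27 is at or below it, so n = 3.

3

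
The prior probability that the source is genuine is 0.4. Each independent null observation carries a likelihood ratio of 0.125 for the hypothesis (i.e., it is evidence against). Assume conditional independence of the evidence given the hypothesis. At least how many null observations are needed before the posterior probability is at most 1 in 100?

3

Prior odds: 0.4 ÷ 0.6 = 2/3.
Likelihood ratio per null observation = 0.125.
Target odds: 0.01 ÷ 0.99 = 1/99.
Require 0.125ⁿ ≤ 1/99 ÷ (2/3) = 1/66.
0.125² = 0.015625 is still above 1/66 but 0.125³ = 0.001953125 is at or below it, so n = 3.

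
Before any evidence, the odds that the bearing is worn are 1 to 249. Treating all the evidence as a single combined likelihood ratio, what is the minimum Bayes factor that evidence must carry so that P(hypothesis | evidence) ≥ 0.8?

Prior odds = 1/249.
Target odds = 0.8/0.2 = 4.
Required Bayes factor = 4 ÷ (1/249) = 996.

996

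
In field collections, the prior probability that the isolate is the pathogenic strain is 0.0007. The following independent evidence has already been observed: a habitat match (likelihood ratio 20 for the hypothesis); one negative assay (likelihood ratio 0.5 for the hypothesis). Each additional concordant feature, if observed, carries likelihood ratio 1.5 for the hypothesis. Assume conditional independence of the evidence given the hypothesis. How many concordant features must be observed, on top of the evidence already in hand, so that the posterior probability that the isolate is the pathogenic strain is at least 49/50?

22

Prior odds = 0.0007/0.9993 = 7/9993.
Combined Bayes factor of the evidence already in hand = 20 × 0.5 = 10.
Odds after that evidence = (7/9993) × 10 = 70/9993.
Target odds = 0.98/0.02 = 49.
Need 1.5ⁿ ≥ 49 ÷ (70/9993) = 6995.1.
1.5²¹ ≈4987.89 falls short of 6995.1 but 1.5²² ≈7481.83 reaches it, so n = 22.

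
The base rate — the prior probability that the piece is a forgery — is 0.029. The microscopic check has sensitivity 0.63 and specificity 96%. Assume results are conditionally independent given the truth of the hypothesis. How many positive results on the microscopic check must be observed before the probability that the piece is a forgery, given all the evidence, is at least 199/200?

4

Prior odds: 0.029 ÷ 0.971 = 29/971.
False-positive rate = 1 − 0.96 = 0.04; likelihood ratio of a positive = 0.63/0.04 = 15.75.
Target posterior odds = 0.995/0.005 = 199.
Need (29/971) × 15.75ⁿ ≥ 199, i.e. 15.75ⁿ ≥ 193229/29.
15.75³ = 3906.984375 falls short of 193229/29 but 15.75⁴ = 15752961/256 reaches it, so n = 4.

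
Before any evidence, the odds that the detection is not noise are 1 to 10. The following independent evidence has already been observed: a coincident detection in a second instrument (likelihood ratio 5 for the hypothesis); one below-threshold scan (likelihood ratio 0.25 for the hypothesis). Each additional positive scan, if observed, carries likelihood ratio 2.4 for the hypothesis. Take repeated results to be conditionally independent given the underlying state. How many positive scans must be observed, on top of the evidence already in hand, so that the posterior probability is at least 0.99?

8

Prior odds = 0.1.
Combined Bayes factor of the evidence already in hand = 5 × 0.25 = 1.25.
Odds after that evidence = 0.1 × 1.25 = 0.125.
Target odds = 0.99/0.01 = 99.
Need 2.4ⁿ ≥ 99 ÷ 0.125 = 792.
2.4⁷ = 35831808/78125 falls short of 792 but 2.4⁸ = 429981696/390625 reaches it, so n = 8.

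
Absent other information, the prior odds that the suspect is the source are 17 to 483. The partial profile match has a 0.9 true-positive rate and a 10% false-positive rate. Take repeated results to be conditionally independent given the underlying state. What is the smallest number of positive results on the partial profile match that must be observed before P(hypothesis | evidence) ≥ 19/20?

3

Prior odds = 17/483.
Likelihood ratio of a positive result = 0.9/0.1 = 9.
Target posterior odds = 0.95/0.05 = 19.
Need (17/483) × 9ⁿ ≥ 19, i.e. 9ⁿ ≥ 9177/17.
9² = 81 falls short of 9177/17 but 9³ = 729 reaches it, so n = 3.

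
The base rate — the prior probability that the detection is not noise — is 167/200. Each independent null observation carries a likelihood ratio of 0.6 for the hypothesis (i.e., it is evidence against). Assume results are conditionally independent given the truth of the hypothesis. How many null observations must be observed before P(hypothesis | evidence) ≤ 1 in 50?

Prior odds = 0.835/0.165 = 167/33.
Likelihood ratio per null observation = 0.6.
Target odds: 0.02 ÷ 0.98 = 1/49.
Require 0.6ⁿ ≤ 1/49 ÷ (167/33) = 33/8183.
0.6¹⁰ = 59049/9765625 is still above 33/8183 but 0.6¹¹ = 177147/48828125 is at or below it, so n = 11.

11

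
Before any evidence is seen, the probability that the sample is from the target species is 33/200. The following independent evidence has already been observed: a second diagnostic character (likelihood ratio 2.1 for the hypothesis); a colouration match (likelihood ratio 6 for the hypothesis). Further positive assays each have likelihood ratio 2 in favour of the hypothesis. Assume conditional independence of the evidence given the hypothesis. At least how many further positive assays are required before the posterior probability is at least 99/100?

Prior odds = 0.165/0.835 = 33/167.
Combined Bayes factor of the evidence already in hand = 2.1 × 6 = 12.6.
Odds after that evidence = (33/167) × 12.6 = 2079/835.
Target odds = 0.99/0.01 = 99.
Need 2ⁿ ≥ 99 ÷ (2079/835) = 835/21.
2⁵ = 32 falls short of 835/21 but 2⁶ = 64 reaches it, so n = 6.

6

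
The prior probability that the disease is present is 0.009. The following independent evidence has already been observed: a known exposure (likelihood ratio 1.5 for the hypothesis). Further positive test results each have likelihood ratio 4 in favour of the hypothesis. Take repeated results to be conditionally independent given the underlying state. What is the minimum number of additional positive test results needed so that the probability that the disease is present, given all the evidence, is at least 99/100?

Prior odds = 0.009/0.991 = 9/991.
Bayes factor of the evidence already in hand = 1.5.
Odds after that evidence = (9/991) × 1.5 = 27/1982.
Target odds = 0.99/0.01 = 99.
Need 4ⁿ ≥ 99 ÷ (27/1982) = 21802/3.
4⁶ = 4096 falls short of 21802/3 but 4⁷ = 16384 reaches it, so n = 7.

7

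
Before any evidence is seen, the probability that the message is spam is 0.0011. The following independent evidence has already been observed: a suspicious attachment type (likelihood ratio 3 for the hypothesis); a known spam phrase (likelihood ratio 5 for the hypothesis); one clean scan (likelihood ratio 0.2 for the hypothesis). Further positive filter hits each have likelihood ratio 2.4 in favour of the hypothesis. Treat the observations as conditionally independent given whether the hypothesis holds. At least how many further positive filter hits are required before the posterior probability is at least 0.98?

11

Prior odds = 0.0011/0.9989 = 11/9989.
Combined Bayes factor of the evidence already in hand = 3 × 5 × 0.2 = 3.
Odds after that evidence = (11/9989) × 3 = 33/9989.
Target odds = 0.98/0.02 = 49.
Need 2.4ⁿ ≥ 49 ÷ (33/9989) = 489461/33.
2.4¹⁰ ≈6340.34 falls short of 489461/33 but 2.4¹¹ ≈15216.8 reaches it, so n = 11.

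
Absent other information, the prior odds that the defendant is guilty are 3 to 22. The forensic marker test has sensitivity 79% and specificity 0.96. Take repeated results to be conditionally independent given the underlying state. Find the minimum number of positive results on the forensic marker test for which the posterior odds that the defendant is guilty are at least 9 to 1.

Prior odds = 3/22.
False-positive rate = 1 − 0.96 = 0.04; likelihood ratio of a positive = 0.79/0.04 = 19.75.
Target odds = 9.
Need (3/22) × 19.75ⁿ ≥ 9, i.e. 19.75ⁿ ≥ 66.
19.75¹ = 19.75 falls short of 66 but 19.75² = 390.0625 reaches it, so n = 2.

2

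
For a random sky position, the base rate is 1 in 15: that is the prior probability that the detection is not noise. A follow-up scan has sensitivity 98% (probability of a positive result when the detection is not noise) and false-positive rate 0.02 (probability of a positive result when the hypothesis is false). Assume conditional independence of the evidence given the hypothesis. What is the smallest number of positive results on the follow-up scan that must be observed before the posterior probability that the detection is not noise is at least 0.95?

Prior odds: (1/15) ÷ (14/15) = 1/14.
Likelihood ratio of a positive result = 0.98/0.02 = 49.
Target odds: 0.95 ÷ 0.05 = 19.
Require 49ⁿ ≥ 19 ÷ (1/14) = 266.
49¹ = 49 falls short of 266 but 49² = 2401 reaches it, so n = 2.

2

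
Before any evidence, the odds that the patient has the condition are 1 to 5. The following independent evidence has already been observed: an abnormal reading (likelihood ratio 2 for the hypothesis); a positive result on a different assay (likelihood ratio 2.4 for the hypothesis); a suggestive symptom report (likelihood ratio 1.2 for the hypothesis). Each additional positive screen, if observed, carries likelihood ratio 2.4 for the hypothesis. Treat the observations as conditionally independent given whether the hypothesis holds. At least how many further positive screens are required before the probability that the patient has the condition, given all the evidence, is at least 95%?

4

Prior odds = 0.2.
Combined Bayes factor of the evidence already in hand = 2 × 2.4 × 1.2 = 5.76.
Odds after that evidence = 0.2 × 5.76 = 1.152.
Target odds = 0.95/0.05 = 19.
Need 2.4ⁿ ≥ 19 ÷ 1.152 = 2375/144.
2.4³ = 13.824 falls short of 2375/144 but 2.4⁴ = 33.1776 reaches it, so n = 4.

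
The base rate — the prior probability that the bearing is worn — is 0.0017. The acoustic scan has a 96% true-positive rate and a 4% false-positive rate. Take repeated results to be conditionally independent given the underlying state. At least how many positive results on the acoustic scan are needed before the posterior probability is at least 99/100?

Prior odds = 0.0017/0.9983 = 17/9983.
Likelihood ratio of a positive result = 0.96/0.04 = 24.
Target posterior odds = 0.99/0.01 = 99.
Need (17/9983) × 24ⁿ ≥ 99, i.e. 24ⁿ ≥ 988317/17.
24³ = 13824 falls short of 988317/17 but 24⁴ = 331776 reaches it, so n = 4.

4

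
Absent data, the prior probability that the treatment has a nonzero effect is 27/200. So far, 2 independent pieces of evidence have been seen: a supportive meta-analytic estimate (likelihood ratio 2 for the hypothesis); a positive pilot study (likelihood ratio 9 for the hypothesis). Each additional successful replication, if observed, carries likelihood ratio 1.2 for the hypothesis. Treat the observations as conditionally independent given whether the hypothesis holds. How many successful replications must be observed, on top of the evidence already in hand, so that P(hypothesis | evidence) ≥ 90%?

7

Prior odds = 0.135/0.865 = 27/173.
Combined Bayes factor of the evidence already in hand = 2 × 9 = 18.
Odds after that evidence = (27/173) × 18 = 486/173.
Target odds = 0.9/0.1 = 9.
Need 1.2ⁿ ≥ 9 ÷ (486/173) = 173/54.
1.2⁶ = 46656/15625 falls short of 173/54 but 1.2⁷ = 279936/78125 reaches it, so n = 7.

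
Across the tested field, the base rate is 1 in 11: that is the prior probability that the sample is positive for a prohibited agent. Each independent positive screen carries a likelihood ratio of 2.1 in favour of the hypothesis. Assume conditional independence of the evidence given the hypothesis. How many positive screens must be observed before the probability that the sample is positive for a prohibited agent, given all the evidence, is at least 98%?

Prior odds: (1/11) ÷ (10/11) = 0.1.
Likelihood ratio per positive screen = 2.1.
Target odds: 0.98 ÷ 0.02 = 49.
Require 2.1ⁿ ≥ 49 ÷ 0.1 = 490.
2.1⁸ ≈378.229 falls short of 490 but 2.1⁹ ≈794.28 reaches it, so n = 9.

9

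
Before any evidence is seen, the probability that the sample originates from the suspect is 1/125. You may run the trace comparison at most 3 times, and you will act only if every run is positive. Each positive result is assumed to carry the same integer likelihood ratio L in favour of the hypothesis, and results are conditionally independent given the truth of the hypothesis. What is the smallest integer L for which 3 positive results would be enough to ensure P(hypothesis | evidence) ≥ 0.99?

Prior odds = 0.008/0.992 = 1/124.
Target odds = 0.99/0.01 = 99.
Need L³ ≥ 99 ÷ (1/124) = 12276.
23³ = 12167 < 12276 ≤ 13824 = 24³, so L = 24.

24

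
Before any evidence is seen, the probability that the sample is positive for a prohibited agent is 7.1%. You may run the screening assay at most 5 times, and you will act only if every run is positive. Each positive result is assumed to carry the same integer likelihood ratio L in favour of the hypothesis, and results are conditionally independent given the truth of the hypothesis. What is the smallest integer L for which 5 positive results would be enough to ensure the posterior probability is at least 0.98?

Prior odds = 0.071/0.929 = 71/929.
Target odds = 0.98/0.02 = 49.
Need L⁵ ≥ 49 ÷ (71/929) = 45521/71.
3⁵ = 243 < 45521/71 ≤ 1024 = 4⁵, so L = 4.

4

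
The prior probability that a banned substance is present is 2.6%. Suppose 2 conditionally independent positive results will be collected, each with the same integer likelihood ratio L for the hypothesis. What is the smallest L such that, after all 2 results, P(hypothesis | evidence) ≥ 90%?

Prior odds = 0.026/0.974 = 13/487.
Target odds = 0.9/0.1 = 9.
Need L² ≥ 9 ÷ (13/487) = 4383/13.
18² = 324 < 4383/13 ≤ 361 = 19², so L = 19.

19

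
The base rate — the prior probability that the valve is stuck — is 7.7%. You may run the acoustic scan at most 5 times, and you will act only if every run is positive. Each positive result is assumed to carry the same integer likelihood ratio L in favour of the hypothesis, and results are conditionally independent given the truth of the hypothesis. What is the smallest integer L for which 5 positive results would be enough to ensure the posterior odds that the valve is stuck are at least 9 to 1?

Prior odds = 0.077/0.923 = 77/923.
Target odds = 9.
Need L⁵ ≥ 9 ÷ (77/923) = 8307/77.
2⁵ = 32 < 8307/77 ≤ 243 = 3⁵, so L = 3.

3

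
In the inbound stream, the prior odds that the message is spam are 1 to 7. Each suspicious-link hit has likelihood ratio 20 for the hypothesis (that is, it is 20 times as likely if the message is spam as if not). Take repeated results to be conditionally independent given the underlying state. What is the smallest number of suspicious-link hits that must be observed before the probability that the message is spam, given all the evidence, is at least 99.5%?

3

Prior odds = 1/7.
Likelihood ratio per suspicious-link hit = 20.
Target posterior odds = 0.995/0.005 = 199.
Require 20ⁿ ≥ 199 ÷ (1/7) = 1393.
20² = 400 falls short of 1393 but 20³ = 8000 reaches it, so n = 3.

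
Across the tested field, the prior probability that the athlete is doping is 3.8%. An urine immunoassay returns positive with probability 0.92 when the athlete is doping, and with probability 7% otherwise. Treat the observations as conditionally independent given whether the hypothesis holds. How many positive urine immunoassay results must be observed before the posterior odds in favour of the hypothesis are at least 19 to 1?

Prior odds = 0.038/0.962 = 19/481.
Likelihood ratio of a positive result = 0.92/0.07 = 92/7.
Target odds = 19.
Require (92/7)ⁿ ≥ 19 ÷ (19/481) = 481.
(92/7)² = 8464/49 falls short of 481 but (92/7)³ = 778688/343 reaches it, so n = 3.

3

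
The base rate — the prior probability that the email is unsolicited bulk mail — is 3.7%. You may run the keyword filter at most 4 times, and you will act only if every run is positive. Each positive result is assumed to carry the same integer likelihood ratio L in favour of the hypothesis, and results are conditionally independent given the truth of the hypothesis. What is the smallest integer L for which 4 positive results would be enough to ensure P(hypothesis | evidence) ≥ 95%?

Prior odds = 0.037/0.963 = 37/963.
Target odds = 0.95/0.05 = 19.
Need L⁴ ≥ 19 ÷ (37/963) = 18297/37.
4⁴ = 256 < 18297/37 ≤ 625 = 5⁴, so L = 5.

5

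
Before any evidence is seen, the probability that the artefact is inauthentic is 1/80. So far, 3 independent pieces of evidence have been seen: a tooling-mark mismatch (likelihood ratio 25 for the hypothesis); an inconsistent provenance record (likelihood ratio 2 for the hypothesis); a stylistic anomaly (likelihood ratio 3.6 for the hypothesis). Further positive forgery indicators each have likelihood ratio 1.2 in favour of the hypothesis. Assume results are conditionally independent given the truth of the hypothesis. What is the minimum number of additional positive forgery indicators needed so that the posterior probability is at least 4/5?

Prior odds = 0.0125/0.9875 = 1/79.
Combined Bayes factor of the evidence already in hand = 25 × 2 × 3.6 = 180.
Odds after that evidence = (1/79) × 180 = 180/79.
Target odds = 0.8/0.2 = 4.
Need 1.2ⁿ ≥ 4 ÷ (180/79) = 79/45.
1.2³ = 1.728 falls short of 79/45 but 1.2⁴ = 2.0736 reaches it, so n = 4.

4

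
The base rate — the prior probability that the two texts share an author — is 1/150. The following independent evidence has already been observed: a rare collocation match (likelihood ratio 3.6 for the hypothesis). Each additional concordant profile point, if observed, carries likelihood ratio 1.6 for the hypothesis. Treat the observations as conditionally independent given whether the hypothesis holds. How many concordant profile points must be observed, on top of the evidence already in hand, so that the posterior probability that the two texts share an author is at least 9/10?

Prior odds = (1/150)/(149/150) = 1/149.
Bayes factor of the evidence already in hand = 3.6.
Odds after that evidence = (1/149) × 3.6 = 18/745.
Target odds = 0.9/0.1 = 9.
Need 1.6ⁿ ≥ 9 ÷ (18/745) = 372.5.
1.6¹² ≈281.475 falls short of 372.5 but 1.6¹³ ≈450.36 reaches it, so n = 13.

13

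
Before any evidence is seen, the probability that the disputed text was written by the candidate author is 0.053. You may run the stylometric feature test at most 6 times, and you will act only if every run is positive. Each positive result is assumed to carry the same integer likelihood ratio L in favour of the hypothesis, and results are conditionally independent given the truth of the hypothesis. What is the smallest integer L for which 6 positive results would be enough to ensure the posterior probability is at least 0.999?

Prior odds = 0.053/0.947 = 53/947.
Target odds = 0.999/0.001 = 999.
Need L⁶ ≥ 999 ÷ (53/947) = 946053/53.
5⁶ = 15625 < 946053/53 ≤ 46656 = 6⁶, so L = 6.

6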